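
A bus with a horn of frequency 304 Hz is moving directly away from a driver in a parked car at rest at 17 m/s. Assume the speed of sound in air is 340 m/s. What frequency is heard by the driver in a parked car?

290 Hz

With the source moving away from a stationary observer, f' = f · v/(v + v_s).
f' = 304 × 340/(340 + 17) = 304 × 340/357 ≈ 290 Hz.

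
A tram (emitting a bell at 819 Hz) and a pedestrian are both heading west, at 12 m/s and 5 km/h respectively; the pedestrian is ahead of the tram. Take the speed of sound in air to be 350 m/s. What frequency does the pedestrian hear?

5 km/h = 1.389 m/s.
The pedestrian is ahead, so the tram is moving toward it while the pedestrian is moving away from the tram.
General Doppler shift: f' = f · (v − v_o)/(v − v_s).
f' = 819 × (350 − 1.389)/(350 − 12) = 819 × 348.61/338 ≈ 845 Hz.

845 Hz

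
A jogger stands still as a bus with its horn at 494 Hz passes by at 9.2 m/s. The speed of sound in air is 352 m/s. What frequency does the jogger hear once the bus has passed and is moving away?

Receding: f₂ = f · v/(v + v_s) = 494 × 352/361.2 ≈ 481 Hz.

481 Hz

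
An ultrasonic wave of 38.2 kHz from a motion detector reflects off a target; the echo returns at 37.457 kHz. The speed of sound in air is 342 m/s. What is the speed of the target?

3.4 m/s

Double Doppler shift off a moving reflector: f₂ = f₀ · (v + u)/(v − u) (u > 0 toward emitter).
Rearranging, u = v · (f₂ − f₀)/(f₂ + f₀) = 342 × -0.743/75.657 ≈ -3.4 m/s.
So the target is moving at 3.4 m/s away from the emitter.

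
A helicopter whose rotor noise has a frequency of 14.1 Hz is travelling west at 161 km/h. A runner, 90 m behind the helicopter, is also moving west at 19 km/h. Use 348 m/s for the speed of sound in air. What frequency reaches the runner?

161 km/h = 44.72 m/s; 19 km/h = 5.278 m/s.
The runner is behind, so the helicopter is moving away from it while the runner is moving toward the helicopter.
With source receding and observer approaching, f' = f · (v + v_o)/(v + v_s).
f' = 14.1 × (348 + 5.278)/(348 + 44.72) = 14.1 × 353.28/392.72 ≈ 12.7 Hz.

12.7 Hz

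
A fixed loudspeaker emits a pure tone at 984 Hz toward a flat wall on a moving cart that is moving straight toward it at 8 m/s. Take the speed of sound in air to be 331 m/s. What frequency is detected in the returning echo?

1033 Hz

At the flat wall on a moving cart (a moving observer), f₁ = f₀ · (v + u)/v = 984 × 339/331 ≈ 1008 Hz.
On reflection it acts as a source moving toward the stationary detector: f₂ = f₁ · v/(v − u) = 1008 × 331/323 ≈ 1033 Hz.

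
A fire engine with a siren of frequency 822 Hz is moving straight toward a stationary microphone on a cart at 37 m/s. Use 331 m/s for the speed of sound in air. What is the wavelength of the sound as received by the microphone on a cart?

With the source moving toward a stationary observer, f' = f · v/(v − v_s).
f' = 822 × 331/(331 − 37) ≈ 925 Hz.
λ' = v/f' = 331/925.449 ≈ 35.8 cm.

35.8 cm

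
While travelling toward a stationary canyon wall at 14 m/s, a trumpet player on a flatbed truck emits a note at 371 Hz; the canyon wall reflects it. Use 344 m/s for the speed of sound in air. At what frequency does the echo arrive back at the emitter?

402 Hz

The canyon wall receives the sound from a moving source: f₁ = f₀ · v/(v − v_e) = 371 × 344/330 ≈ 387 Hz.
On the return leg the trumpet player on a flatbed truck is a moving observer: f₂ = f₁ · (v + v_e)/v = 387 × 358/344 ≈ 402 Hz.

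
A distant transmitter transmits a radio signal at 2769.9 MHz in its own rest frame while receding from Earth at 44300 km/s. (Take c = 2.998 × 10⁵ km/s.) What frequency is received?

β = v/c = 44300/299800 = 0.1478.
Relativistic Doppler for frequency: f' = f₀ · √((1 − β)/(1 + β)).
f' = 2769.9 × √(0.8522/1.1478) = 2769.9 × 0.86169 ≈ 2386.8 MHz.

2386.8 MHz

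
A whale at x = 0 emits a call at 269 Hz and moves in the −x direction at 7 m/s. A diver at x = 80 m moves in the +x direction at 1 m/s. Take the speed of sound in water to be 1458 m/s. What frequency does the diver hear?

268 Hz

The observer lies on the +x side, so the source is heading away from the observer and the observer is heading away from the source.
With source receding and observer receding, f' = f · (v − v_o)/(v + v_s).
f' = 269 × (1458 − 1)/(1458 + 7) = 269 × 1457/1465 ≈ 268 Hz.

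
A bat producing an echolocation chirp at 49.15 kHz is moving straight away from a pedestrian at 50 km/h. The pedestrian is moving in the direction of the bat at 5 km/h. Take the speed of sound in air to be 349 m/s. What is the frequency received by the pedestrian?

47.5 kHz

50 km/h = 13.89 m/s; 5 km/h = 1.389 m/s.
Both move, so f' = f · (v + v_o)/(v + v_s).
f' = 49.15 × (349 + 1.389)/(349 + 13.89) = 49.15 × 350.39/362.89 ≈ 47.5 kHz.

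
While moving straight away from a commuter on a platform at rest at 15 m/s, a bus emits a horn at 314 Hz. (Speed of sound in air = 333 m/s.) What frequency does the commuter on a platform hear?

300 Hz

Moving source, stationary observer: f' = f · v/(v + v_s) since the source is receding.
f' = 314 × 333/(333 + 15) = 314 × 333/348 ≈ 300 Hz.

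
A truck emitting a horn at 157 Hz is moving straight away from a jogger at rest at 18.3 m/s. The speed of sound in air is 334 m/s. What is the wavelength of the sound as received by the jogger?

With the source moving away from a stationary observer, f' = f · v/(v + v_s).
f' = 157 × 334/(334 + 18.3) ≈ 149 Hz.
λ' = v/f' = 334/148.845 ≈ 2.24 m.

2.24 m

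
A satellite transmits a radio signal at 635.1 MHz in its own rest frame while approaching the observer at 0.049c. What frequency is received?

667.0 MHz

Relativistic Doppler for frequency: f' = f₀ · √((1 + β)/(1 − β)).
f' = 635.1 × √(1.0490/0.9510) = 635.1 × 1.05026 ≈ 667.0 MHz.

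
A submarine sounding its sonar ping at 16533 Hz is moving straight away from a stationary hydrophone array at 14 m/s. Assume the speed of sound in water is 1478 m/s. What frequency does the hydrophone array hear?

Moving source, stationary observer: f' = f · v/(v + v_s) since the source is receding.
f' = 16533 × 1478/(1478 + 14) = 16533 × 1478/1492 ≈ 16378 Hz.

16378 Hz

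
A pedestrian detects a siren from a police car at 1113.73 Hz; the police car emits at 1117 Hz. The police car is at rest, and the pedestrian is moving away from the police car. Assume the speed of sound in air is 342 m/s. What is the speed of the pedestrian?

1.00 m/s

f' = f · (v − v_o)/v ⇒ v_o = v · |f'/f − 1|.
v_o = 342 × |1113.73/1117 − 1| = 342 × 0.002927 ≈ 1.00 m/s.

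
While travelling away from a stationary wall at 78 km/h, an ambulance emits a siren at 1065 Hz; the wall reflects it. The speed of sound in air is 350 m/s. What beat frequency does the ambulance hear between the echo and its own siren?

78 km/h = 21.67 m/s.
The wall receives the sound from a moving source: f₁ = f₀ · v/(v + v_e) = 1065 × 350/371.67 ≈ 1002.9 Hz.
On the return leg the ambulance is a moving observer: f₂ = f₁ · (v − v_e)/v = 1002.9 × 328.33/350 ≈ 940.8 Hz.
Equivalently f₂ = f₀ · (v − v_e)/(v + v_e).
Beat against the emitted tone: |f₂ − f₀| = 2v_e·f₀/(v + v_e) = 2 × 21.67 × 1065/371.67 ≈ 124 Hz.

124 Hz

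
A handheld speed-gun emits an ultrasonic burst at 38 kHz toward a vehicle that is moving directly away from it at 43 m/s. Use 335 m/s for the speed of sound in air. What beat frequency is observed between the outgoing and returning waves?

At the vehicle (a moving observer), f₁ = f₀ · (v − u)/v = 38 × 292/335 ≈ 33.12 kHz.
On reflection it acts as a source moving away from the stationary detector: f₂ = f₁ · v/(v + u) = 33.12 × 335/378 ≈ 29.35 kHz.
Beat frequency (with f₀ = 38000 Hz): |f₂ − f₀| = 2u·f₀/(v + u) = 2 × 43 × 38000/378 ≈ 8646 Hz.

8646 Hz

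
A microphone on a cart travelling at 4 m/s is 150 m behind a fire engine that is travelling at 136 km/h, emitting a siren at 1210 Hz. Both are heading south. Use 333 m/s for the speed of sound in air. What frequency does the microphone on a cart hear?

1100 Hz

136 km/h = 37.78 m/s.
The microphone on a cart is behind, so the fire engine is moving away from it while the microphone on a cart is moving toward the fire engine.
Both move, so f' = f · (v + v_o)/(v + v_s).
f' = 1210 × (333 + 4)/(333 + 37.78) = 1210 × 337/370.78 ≈ 1100 Hz.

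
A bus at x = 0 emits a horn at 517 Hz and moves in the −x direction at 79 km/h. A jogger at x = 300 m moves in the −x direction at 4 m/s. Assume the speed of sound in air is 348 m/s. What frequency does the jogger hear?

492 Hz

79 km/h = 21.94 m/s.
The observer lies on the +x side, so the source is heading away from the observer and the observer is heading toward the source.
Both move, so f' = f · (v + v_o)/(v + v_s).
f' = 517 × (348 + 4)/(348 + 21.94) = 517 × 352/369.94 ≈ 492 Hz.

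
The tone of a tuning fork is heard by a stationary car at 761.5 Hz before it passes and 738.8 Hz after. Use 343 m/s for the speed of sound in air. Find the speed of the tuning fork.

f₁/f₂ = (v + v_s)/(v − v_s), so v_s = v · (f₁ − f₂)/(f₁ + f₂).
v_s = 343 × (761.5 − 738.8)/(761.5 + 738.8) = 343 × 22.7/1500.3 ≈ 5.2 m/s.

5.2 m/s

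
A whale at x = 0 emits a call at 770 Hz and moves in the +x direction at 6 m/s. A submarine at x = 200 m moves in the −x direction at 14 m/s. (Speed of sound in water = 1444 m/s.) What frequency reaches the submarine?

The observer lies on the +x side, so the source is heading toward the observer and the observer is heading toward the source.
General Doppler shift: f' = f · (v + v_o)/(v − v_s).
f' = 770 × (1444 + 14)/(1444 − 6) = 770 × 1458/1438 ≈ 781 Hz.

781 Hz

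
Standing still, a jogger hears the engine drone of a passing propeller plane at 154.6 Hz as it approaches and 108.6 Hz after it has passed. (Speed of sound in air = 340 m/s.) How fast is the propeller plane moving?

f₁/f₂ = (v + v_s)/(v − v_s), so v_s = v · (f₁ − f₂)/(f₁ + f₂).
v_s = 340 × (154.6 − 108.6)/(154.6 + 108.6) = 340 × 46.0/263.2 ≈ 59 m/s.

59 m/s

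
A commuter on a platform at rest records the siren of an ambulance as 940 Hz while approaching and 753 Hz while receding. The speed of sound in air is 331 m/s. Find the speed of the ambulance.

37 m/s

f₁/f₂ = (v + v_s)/(v − v_s), so v_s = v · (f₁ − f₂)/(f₁ + f₂).
v_s = 331 × (940 − 753)/(940 + 753) = 331 × 187/1693 ≈ 37 m/s.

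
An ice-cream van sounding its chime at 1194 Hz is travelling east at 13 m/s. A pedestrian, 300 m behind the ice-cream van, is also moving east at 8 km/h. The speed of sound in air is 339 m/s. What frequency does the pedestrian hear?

8 km/h = 2.222 m/s.
The pedestrian is behind, so the ice-cream van is moving away from it while the pedestrian is moving toward the ice-cream van.
With source receding and observer approaching, f' = f · (v + v_o)/(v + v_s).
f' = 1194 × (339 + 2.222)/(339 + 13) = 1194 × 341.22/352 ≈ 1157 Hz.

1157 Hz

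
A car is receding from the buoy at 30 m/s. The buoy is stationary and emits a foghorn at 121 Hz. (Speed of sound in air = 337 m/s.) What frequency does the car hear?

Moving observer, stationary source: f' = f · (v − v_o)/v.
f' = 121 × (337 − 30)/337 = 121 × 307/337 ≈ 110 Hz.

110 Hz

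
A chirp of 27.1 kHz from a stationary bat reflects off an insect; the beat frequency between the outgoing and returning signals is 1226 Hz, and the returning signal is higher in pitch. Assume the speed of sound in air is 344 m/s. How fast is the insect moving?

Double Doppler shift off a moving reflector: f₂ = f₀ · (v + u)/(v − u) (u > 0 toward emitter).
Returning signal is higher, so f₂ = f₀ + Δf = 27100 + 1226 = 28326 Hz.
Rearranging, u = v · (f₂ − f₀)/(f₂ + f₀) = 344 × 1226/55426 ≈ 7.6 m/s.
So the insect is moving at 7.6 m/s toward the emitter.

7.6 m/s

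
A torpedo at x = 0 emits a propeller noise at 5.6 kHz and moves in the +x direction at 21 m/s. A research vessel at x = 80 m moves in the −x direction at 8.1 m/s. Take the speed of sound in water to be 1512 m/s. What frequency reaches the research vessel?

5.71 kHz

The observer lies on the +x side, so the source is heading toward the observer and the observer is heading toward the source.
General Doppler shift: f' = f · (v + v_o)/(v − v_s).
f' = 5.6 × (1512 + 8.1)/(1512 − 21) = 5.6 × 1520.1/1491 ≈ 5.71 kHz.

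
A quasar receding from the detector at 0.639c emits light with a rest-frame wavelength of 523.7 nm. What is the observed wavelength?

Relativistic Doppler for wavelength: λ' = λ₀ · √((1 + β)/(1 − β)).
λ' = 523.7 × √(1.6390/0.3610) = 523.7 × 2.13077 ≈ 1115.9 nm.

1115.9 nm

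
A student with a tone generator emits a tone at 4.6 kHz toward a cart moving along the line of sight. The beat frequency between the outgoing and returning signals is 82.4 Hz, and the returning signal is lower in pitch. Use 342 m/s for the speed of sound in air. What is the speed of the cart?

Double Doppler shift off a moving reflector: f₂ = f₀ · (v + u)/(v − u) (u > 0 toward emitter).
Returning signal is lower, so f₂ = f₀ − Δf = 4600 − 82.4 = 4517.6 Hz.
Rearranging, u = v · (f₂ − f₀)/(f₂ + f₀) = 342 × -82.4/9117.6 ≈ -3.1 m/s.
So the cart is moving at 3.1 m/s away from the emitter.

3.1 m/s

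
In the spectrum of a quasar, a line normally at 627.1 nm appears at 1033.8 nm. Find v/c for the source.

λ'/λ₀ = 1.6485 > 1 (redshift), so the source is receding.
λ'/λ₀ = √((1 + β)/(1 − β)) for a receding source ⇒ β = (r² − 1)/(r² + 1) with r = λ'/λ₀.
β = (2.7177 − 1)/(2.7177 + 1) ≈ 0.462.

0.462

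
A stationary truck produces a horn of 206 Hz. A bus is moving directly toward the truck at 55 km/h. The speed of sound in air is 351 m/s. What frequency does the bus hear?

215 Hz

55 km/h = 15.28 m/s.
Only the observer moves, toward the source, so f' = f · (v + v_o)/v.
f' = 206 × (351 + 15.28)/351 = 206 × 366.28/351 ≈ 215 Hz.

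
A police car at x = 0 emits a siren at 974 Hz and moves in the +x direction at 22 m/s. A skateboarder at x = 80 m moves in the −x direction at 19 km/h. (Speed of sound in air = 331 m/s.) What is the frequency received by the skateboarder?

19 km/h = 5.278 m/s.
The observer lies on the +x side, so the source is heading toward the observer and the observer is heading toward the source.
With source approaching and observer approaching, f' = f · (v + v_o)/(v − v_s).
f' = 974 × (331 + 5.278)/(331 − 22) = 974 × 336.28/309 ≈ 1060 Hz.

1060 Hz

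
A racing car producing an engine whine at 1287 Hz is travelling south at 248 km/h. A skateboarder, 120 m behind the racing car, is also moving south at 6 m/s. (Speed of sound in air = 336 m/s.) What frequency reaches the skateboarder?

248 km/h = 68.89 m/s.
The skateboarder is behind, so the racing car is moving away from it while the skateboarder is moving toward the racing car.
General Doppler shift: f' = f · (v + v_o)/(v + v_s).
f' = 1287 × (336 + 6)/(336 + 68.89) = 1287 × 342/404.89 ≈ 1087 Hz.

1087 Hz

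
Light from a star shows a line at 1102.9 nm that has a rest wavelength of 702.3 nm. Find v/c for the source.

λ'/λ₀ = 1.5704 > 1 (redshift), so the source is receding.
λ'/λ₀ = √((1 + β)/(1 − β)) for a receding source ⇒ β = (r² − 1)/(r² + 1) with r = λ'/λ₀.
β = (2.4662 − 1)/(2.4662 + 1) ≈ 0.423.

0.423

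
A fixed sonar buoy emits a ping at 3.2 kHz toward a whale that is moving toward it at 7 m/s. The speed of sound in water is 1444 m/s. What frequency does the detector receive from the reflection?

3.23 kHz

At the whale (a moving observer), f₁ = f₀ · (v + u)/v = 3.2 × 1451/1444 ≈ 3.22 kHz.
On reflection it acts as a source moving toward the stationary detector: f₂ = f₁ · v/(v − u) = 3.22 × 1444/1437 ≈ 3.23 kHz.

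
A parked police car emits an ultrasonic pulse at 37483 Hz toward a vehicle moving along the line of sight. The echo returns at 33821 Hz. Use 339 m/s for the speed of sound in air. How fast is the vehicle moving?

17.4 m/s

Double Doppler shift off a moving reflector: f₂ = f₀ · (v + u)/(v − u) (u > 0 toward emitter).
Rearranging, u = v · (f₂ − f₀)/(f₂ + f₀) = 339 × -3662/71304 ≈ -17.4 m/s.
So the vehicle is moving at 17.4 m/s away from the emitter.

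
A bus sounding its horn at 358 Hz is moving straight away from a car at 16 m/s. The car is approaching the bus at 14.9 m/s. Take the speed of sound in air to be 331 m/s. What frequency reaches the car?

357 Hz

Both move, so f' = f · (v + v_o)/(v + v_s).
f' = 358 × (331 + 14.9)/(331 + 16) = 358 × 345.9/347 ≈ 357 Hz.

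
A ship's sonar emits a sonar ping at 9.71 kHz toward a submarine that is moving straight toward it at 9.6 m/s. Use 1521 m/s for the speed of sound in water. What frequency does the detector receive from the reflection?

9.83 kHz

At the submarine (a moving observer), f₁ = f₀ · (v + u)/v = 9.71 × 1530.6/1521 ≈ 9.77 kHz.
The reflection then acts as a moving source: f₂ = f₁ · v/(v − u) ≈ 9.83 kHz.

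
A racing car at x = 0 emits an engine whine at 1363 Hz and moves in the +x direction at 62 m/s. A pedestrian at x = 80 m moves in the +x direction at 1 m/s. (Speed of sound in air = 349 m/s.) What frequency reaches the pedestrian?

1653 Hz

The observer lies on the +x side, so the source is heading toward the observer and the observer is heading away from the source.
General Doppler shift: f' = f · (v − v_o)/(v − v_s).
f' = 1363 × (349 − 1)/(349 − 62) = 1363 × 348/287 ≈ 1653 Hz.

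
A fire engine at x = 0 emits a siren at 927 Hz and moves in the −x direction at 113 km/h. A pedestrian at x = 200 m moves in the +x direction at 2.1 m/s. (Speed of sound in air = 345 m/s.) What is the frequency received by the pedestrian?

113 km/h = 31.39 m/s.
The observer lies on the +x side, so the source is heading away from the observer and the observer is heading away from the source.
With source receding and observer receding, f' = f · (v − v_o)/(v + v_s).
f' = 927 × (345 − 2.1)/(345 + 31.39) = 927 × 342.9/376.39 ≈ 845 Hz.

845 Hz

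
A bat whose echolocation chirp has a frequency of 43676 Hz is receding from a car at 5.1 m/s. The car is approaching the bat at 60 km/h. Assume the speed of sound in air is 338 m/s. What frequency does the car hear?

45148 Hz

60 km/h = 16.67 m/s.
With source receding and observer approaching, f' = f · (v + v_o)/(v + v_s).
f' = 43676 × (338 + 16.67)/(338 + 5.1) = 43676 × 354.67/343.1 ≈ 45148 Hz.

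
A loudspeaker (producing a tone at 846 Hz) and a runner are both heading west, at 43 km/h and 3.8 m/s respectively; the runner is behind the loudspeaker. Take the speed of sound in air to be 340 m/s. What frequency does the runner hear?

43 km/h = 11.94 m/s.
The runner is behind, so the loudspeaker is moving away from it while the runner is moving toward the loudspeaker.
With source receding and observer approaching, f' = f · (v + v_o)/(v + v_s).
f' = 846 × (340 + 3.8)/(340 + 11.94) = 846 × 343.8/351.94 ≈ 826 Hz.

826 Hz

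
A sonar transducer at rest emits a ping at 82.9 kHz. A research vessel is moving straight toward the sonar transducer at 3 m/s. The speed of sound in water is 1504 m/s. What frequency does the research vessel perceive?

83.1 kHz

Only the observer moves, toward the source, so f' = f · (v + v_o)/v.
f' = 82.9 × (1504 + 3)/1504 = 82.9 × 1507/1504 ≈ 83.1 kHz.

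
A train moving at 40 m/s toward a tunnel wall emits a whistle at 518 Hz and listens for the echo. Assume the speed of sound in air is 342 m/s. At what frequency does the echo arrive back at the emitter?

655 Hz

The tunnel wall receives the sound from a moving source: f₁ = f₀ · v/(v − v_e) = 518 × 342/302 ≈ 587 Hz.
On the return leg the train is a moving observer: f₂ = f₁ · (v + v_e)/v = 587 × 382/342 ≈ 655 Hz.
Equivalently f₂ = f₀ · (v + v_e)/(v − v_e).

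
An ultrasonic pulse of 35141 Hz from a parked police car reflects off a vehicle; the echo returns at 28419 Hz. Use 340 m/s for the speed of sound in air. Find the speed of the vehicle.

36 m/s

Double Doppler shift off a moving reflector: f₂ = f₀ · (v + u)/(v − u) (u > 0 toward emitter).
Rearranging, u = v · (f₂ − f₀)/(f₂ + f₀) = 340 × -6722/63560 ≈ -36 m/s.
So the vehicle is moving at 36 m/s away from the emitter.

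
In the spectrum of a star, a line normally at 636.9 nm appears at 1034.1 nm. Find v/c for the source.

λ'/λ₀ = 1.6236 > 1 (redshift), so the source is receding.
λ'/λ₀ = √((1 + β)/(1 − β)) for a receding source ⇒ β = (r² − 1)/(r² + 1) with r = λ'/λ₀.
β = (2.6362 − 1)/(2.6362 + 1) ≈ 0.450.

0.450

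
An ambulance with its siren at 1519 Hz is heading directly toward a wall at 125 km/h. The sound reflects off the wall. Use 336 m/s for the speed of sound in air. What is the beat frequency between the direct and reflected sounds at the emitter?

125 km/h = 34.72 m/s.
The wall receives the sound from a moving source: f₁ = f₀ · v/(v − v_e) = 1519 × 336/301.28 ≈ 1694 Hz.
On the return leg the ambulance is a moving observer: f₂ = f₁ · (v + v_e)/v = 1694 × 370.72/336 ≈ 1869 Hz.
Equivalently f₂ = f₀ · (v + v_e)/(v − v_e).
Beat against the emitted tone: |f₂ − f₀| = 2v_e·f₀/(v − v_e) = 2 × 34.72 × 1519/301.28 ≈ 350 Hz.

350 Hz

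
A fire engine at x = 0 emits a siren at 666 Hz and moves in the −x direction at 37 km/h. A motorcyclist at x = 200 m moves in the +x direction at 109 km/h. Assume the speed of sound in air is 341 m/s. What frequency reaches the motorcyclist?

589 Hz

37 km/h = 10.28 m/s; 109 km/h = 30.28 m/s.
The observer lies on the +x side, so the source is heading away from the observer and the observer is heading away from the source.
General Doppler shift: f' = f · (v − v_o)/(v + v_s).
f' = 666 × (341 − 30.28)/(341 + 10.28) = 666 × 310.72/351.28 ≈ 589 Hz.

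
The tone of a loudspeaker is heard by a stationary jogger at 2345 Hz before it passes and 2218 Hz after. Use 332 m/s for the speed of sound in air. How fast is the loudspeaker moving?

9.2 m/s

f₁/f₂ = (v + v_s)/(v − v_s), so v_s = v · (f₁ − f₂)/(f₁ + f₂).
v_s = 332 × (2345 − 2218)/(2345 + 2218) = 332 × 127/4563 ≈ 9.2 m/s.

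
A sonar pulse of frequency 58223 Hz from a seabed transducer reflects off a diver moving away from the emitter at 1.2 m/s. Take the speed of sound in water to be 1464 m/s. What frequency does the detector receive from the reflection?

58128 Hz

At the diver (a moving observer), f₁ = f₀ · (v − u)/v = 58223 × 1462.8/1464 ≈ 58175 Hz.
The reflection then acts as a moving source: f₂ = f₁ · v/(v + u) ≈ 58128 Hz.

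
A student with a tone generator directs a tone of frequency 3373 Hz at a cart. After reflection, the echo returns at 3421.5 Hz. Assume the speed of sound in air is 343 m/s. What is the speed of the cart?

2.45 m/s

Double Doppler shift off a moving reflector: f₂ = f₀ · (v + u)/(v − u) (u > 0 toward emitter).
Rearranging, u = v · (f₂ − f₀)/(f₂ + f₀) = 343 × 48.5/6794.5 ≈ 2.45 m/s.
So the cart is moving at 2.45 m/s toward the emitter.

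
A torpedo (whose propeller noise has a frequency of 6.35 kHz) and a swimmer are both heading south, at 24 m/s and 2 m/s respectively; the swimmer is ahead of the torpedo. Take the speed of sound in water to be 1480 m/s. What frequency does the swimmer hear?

The swimmer is ahead, so the torpedo is moving toward it while the swimmer is moving away from the torpedo.
General Doppler shift: f' = f · (v − v_o)/(v − v_s).
f' = 6.35 × (1480 − 2)/(1480 − 24) = 6.35 × 1478/1456 ≈ 6.45 kHz.

6.45 kHz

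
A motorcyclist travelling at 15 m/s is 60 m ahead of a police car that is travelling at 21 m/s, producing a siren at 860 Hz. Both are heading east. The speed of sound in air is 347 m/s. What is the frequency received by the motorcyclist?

876 Hz

The motorcyclist is ahead, so the police car is moving toward it while the motorcyclist is moving away from the police car.
With source approaching and observer receding, f' = f · (v − v_o)/(v − v_s).
f' = 860 × (347 − 15)/(347 − 21) = 860 × 332/326 ≈ 876 Hz.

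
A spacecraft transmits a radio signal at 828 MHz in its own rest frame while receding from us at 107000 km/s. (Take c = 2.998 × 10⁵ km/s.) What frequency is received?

570.0 MHz

β = v/c = 107000/299800 = 0.3569.
Relativistic Doppler for frequency: f' = f₀ · √((1 − β)/(1 + β)).
f' = 828 × √(0.6431/1.3569) = 828 × 0.68844 ≈ 570.0 MHz.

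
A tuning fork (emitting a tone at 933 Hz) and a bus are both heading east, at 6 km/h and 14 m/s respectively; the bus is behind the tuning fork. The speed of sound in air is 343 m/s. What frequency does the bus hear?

966 Hz

6 km/h = 1.667 m/s.
The bus is behind, so the tuning fork is moving away from it while the bus is moving toward the tuning fork.
Both move, so f' = f · (v + v_o)/(v + v_s).
f' = 933 × (343 + 14)/(343 + 1.667) = 933 × 357/344.67 ≈ 966 Hz.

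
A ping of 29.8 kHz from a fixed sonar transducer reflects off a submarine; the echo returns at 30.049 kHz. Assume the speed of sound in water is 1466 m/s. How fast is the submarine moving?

Double Doppler shift off a moving reflector: f₂ = f₀ · (v + u)/(v − u) (u > 0 toward emitter).
Rearranging, u = v · (f₂ − f₀)/(f₂ + f₀) = 1466 × 0.249/59.849 ≈ 6.1 m/s.
So the submarine is moving at 6.1 m/s toward the emitter.

6.1 m/s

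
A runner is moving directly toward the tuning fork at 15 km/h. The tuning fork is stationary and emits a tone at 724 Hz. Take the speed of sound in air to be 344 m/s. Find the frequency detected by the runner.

15 km/h = 4.167 m/s.
Moving observer, stationary source: f' = f · (v + v_o)/v.
f' = 724 × (344 + 4.167)/344 = 724 × 348.17/344 ≈ 733 Hz.

733 Hz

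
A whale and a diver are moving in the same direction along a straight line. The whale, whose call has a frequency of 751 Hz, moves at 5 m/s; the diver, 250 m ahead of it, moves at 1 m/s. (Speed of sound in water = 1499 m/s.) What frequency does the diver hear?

753 Hz

The diver is ahead, so the whale is moving toward it while the diver is moving away from the whale.
With source approaching and observer receding, f' = f · (v − v_o)/(v − v_s).
f' = 751 × (1499 − 1)/(1499 − 5) = 751 × 1498/1494 ≈ 753 Hz.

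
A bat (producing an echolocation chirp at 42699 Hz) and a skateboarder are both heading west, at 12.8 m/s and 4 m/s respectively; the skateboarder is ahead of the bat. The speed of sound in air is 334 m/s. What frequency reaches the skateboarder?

The skateboarder is ahead, so the bat is moving toward it while the skateboarder is moving away from the bat.
General Doppler shift: f' = f · (v − v_o)/(v − v_s).
f' = 42699 × (334 − 4)/(334 − 12.8) = 42699 × 330/321.2 ≈ 43869 Hz.

43869 Hz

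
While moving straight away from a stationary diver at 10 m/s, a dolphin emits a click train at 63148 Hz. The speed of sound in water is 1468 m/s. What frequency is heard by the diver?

Moving source, stationary observer: f' = f · v/(v + v_s) since the source is receding.
f' = 63148 × 1468/(1468 + 10) = 63148 × 1468/1478 ≈ 62721 Hz.

62721 Hz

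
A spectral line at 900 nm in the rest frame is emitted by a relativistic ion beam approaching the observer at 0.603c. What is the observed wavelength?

Relativistic Doppler for wavelength: λ' = λ₀ · √((1 − β)/(1 + β)).
λ' = 900 × √(0.3970/1.6030) = 900 × 0.49766 ≈ 447.9 nm.

447.9 nm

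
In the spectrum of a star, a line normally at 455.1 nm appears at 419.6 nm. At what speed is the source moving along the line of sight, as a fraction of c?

λ'/λ₀ = 0.9220 < 1 (blueshift), so the source is approaching.
λ'/λ₀ = √((1 − β)/(1 + β)) for an approaching source ⇒ β = (1 − r²)/(1 + r²) with r = λ'/λ₀.
β = (1 − 0.8501)/(1 + 0.8501) ≈ 0.081.

0.081c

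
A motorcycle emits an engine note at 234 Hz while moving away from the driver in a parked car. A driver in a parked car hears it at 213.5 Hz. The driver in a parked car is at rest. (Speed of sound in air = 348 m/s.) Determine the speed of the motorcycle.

f' = f · v/(v + v_s) ⇒ v_s = v · |1 − f/f'|.
v_s = 348 × |1 − 234/213.5| = 348 × 0.09602 ≈ 33 m/s.

33 m/s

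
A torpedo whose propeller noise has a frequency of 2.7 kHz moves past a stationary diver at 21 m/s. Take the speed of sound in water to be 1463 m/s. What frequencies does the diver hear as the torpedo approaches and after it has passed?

Approaching: f₁ = f · v/(v − v_s) = 2.7 × 1463/1442 ≈ 2.74 kHz.
Receding: f₂ = f · v/(v + v_s) = 2.7 × 1463/1484 ≈ 2.66 kHz.

2.74 kHz approaching; 2.66 kHz receding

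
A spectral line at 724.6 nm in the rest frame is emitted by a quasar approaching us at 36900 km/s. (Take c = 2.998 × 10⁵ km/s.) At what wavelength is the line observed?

β = v/c = 36900/299800 = 0.1231.
Relativistic Doppler for wavelength: λ' = λ₀ · √((1 − β)/(1 + β)).
λ' = 724.6 × √(0.8769/1.1231) = 724.6 × 0.88364 ≈ 640.3 nm.

640.3 nm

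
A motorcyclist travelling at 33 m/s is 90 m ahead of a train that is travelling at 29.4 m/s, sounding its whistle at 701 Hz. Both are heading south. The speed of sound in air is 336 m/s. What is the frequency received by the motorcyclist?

The motorcyclist is ahead, so the train is moving toward it while the motorcyclist is moving away from the train.
General Doppler shift: f' = f · (v − v_o)/(v − v_s).
f' = 701 × (336 − 33)/(336 − 29.4) = 701 × 303/306.6 ≈ 693 Hz.

693 Hz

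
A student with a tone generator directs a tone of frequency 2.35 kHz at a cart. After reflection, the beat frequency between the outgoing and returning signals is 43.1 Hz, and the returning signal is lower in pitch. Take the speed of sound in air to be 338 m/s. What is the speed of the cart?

Double Doppler shift off a moving reflector: f₂ = f₀ · (v + u)/(v − u) (u > 0 toward emitter).
Returning signal is lower, so f₂ = f₀ − Δf = 2350 − 43.1 = 2306.9 Hz.
Rearranging, u = v · (f₂ − f₀)/(f₂ + f₀) = 338 × -43.1/4656.9 ≈ -3.1 m/s.
So the cart is moving at 3.1 m/s away from the emitter.

3.1 m/s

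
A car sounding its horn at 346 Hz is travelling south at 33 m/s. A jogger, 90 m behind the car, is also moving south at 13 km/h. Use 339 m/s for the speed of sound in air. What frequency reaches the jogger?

319 Hz

13 km/h = 3.611 m/s.
The jogger is behind, so the car is moving away from it while the jogger is moving toward the car.
Both move, so f' = f · (v + v_o)/(v + v_s).
f' = 346 × (339 + 3.611)/(339 + 33) = 346 × 342.61/372 ≈ 319 Hz.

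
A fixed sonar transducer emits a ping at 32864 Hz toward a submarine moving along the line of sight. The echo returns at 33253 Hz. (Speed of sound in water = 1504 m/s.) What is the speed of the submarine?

Double Doppler shift off a moving reflector: f₂ = f₀ · (v + u)/(v − u) (u > 0 toward emitter).
Rearranging, u = v · (f₂ − f₀)/(f₂ + f₀) = 1504 × 389/66117 ≈ 8.8 m/s.
So the submarine is moving at 8.8 m/s toward the emitter.

8.8 m/s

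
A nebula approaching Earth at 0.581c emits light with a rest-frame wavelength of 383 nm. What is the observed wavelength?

Relativistic Doppler for wavelength: λ' = λ₀ · √((1 − β)/(1 + β)).
λ' = 383 × √(0.4190/1.5810) = 383 × 0.51480 ≈ 197.2 nm.

197.2 nm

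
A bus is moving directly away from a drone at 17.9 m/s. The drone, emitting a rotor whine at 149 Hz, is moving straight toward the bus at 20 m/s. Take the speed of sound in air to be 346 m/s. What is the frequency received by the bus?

Both move, so f' = f · (v − v_o)/(v − v_s).
f' = 149 × (346 − 17.9)/(346 − 20) = 149 × 328.1/326 ≈ 150 Hz.

150 Hz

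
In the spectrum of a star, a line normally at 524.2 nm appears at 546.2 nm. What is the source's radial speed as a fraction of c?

λ'/λ₀ = 1.0420 > 1 (redshift), so the source is receding.
λ'/λ₀ = √((1 + β)/(1 − β)) for a receding source ⇒ β = (r² − 1)/(r² + 1) with r = λ'/λ₀.
β = (1.0857 − 1)/(1.0857 + 1) ≈ 0.041.

0.041c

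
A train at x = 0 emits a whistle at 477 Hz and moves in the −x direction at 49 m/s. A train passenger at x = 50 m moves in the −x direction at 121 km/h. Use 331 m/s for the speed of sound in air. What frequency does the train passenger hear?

121 km/h = 33.61 m/s.
The observer lies on the +x side, so the source is heading away from the observer and the observer is heading toward the source.
With source receding and observer approaching, f' = f · (v + v_o)/(v + v_s).
f' = 477 × (331 + 33.61)/(331 + 49) = 477 × 364.61/380 ≈ 458 Hz.

458 Hz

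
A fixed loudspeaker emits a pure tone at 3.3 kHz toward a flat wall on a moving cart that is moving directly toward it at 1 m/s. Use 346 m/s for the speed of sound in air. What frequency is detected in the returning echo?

At the flat wall on a moving cart (a moving observer), f₁ = f₀ · (v + u)/v = 3.3 × 347/346 ≈ 3.31 kHz.
On reflection it acts as a source moving toward the stationary detector: f₂ = f₁ · v/(v − u) = 3.31 × 346/345 ≈ 3.32 kHz.

3.32 kHz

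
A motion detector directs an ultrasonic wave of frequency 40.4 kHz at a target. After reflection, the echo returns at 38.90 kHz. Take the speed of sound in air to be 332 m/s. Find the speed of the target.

Double Doppler shift off a moving reflector: f₂ = f₀ · (v + u)/(v − u) (u > 0 toward emitter).
Rearranging, u = v · (f₂ − f₀)/(f₂ + f₀) = 332 × -1.50/79.30 ≈ -6.3 m/s.
So the target is moving at 6.3 m/s away from the emitter.

6.3 m/s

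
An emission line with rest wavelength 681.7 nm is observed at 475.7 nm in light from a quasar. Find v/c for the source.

0.345c

λ'/λ₀ = 0.6978 < 1 (blueshift), so the source is approaching.
λ'/λ₀ = √((1 − β)/(1 + β)) for an approaching source ⇒ β = (1 − r²)/(1 + r²) with r = λ'/λ₀.
β = (1 − 0.4869)/(1 + 0.4869) ≈ 0.345.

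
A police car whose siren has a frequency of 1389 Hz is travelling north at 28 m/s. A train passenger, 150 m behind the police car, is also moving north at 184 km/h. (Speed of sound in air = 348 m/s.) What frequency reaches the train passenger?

1474 Hz

184 km/h = 51.11 m/s.
The train passenger is behind, so the police car is moving away from it while the train passenger is moving toward the police car.
Both move, so f' = f · (v + v_o)/(v + v_s).
f' = 1389 × (348 + 51.11)/(348 + 28) = 1389 × 399.11/376 ≈ 1474 Hz.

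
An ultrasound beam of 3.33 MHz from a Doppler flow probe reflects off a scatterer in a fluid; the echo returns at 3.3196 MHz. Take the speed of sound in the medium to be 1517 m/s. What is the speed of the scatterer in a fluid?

2.37 m/s

Double Doppler shift off a moving reflector: f₂ = f₀ · (v + u)/(v − u) (u > 0 toward emitter).
Rearranging, u = v · (f₂ − f₀)/(f₂ + f₀) = 1517 × -0.0104/6.6496 ≈ -2.37 m/s.
So the scatterer in a fluid is moving at 2.37 m/s away from the emitter.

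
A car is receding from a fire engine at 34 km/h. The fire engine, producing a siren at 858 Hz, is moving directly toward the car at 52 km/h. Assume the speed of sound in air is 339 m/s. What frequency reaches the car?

52 km/h = 14.44 m/s; 34 km/h = 9.444 m/s.
General Doppler shift: f' = f · (v − v_o)/(v − v_s).
f' = 858 × (339 − 9.444)/(339 − 14.44) = 858 × 329.56/324.56 ≈ 871 Hz.

871 Hz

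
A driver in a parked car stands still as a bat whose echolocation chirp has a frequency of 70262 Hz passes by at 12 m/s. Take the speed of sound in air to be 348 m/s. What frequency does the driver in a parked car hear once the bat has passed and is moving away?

67920 Hz

Receding: f₂ = f · v/(v + v_s) = 70262 × 348/360 ≈ 67920 Hz.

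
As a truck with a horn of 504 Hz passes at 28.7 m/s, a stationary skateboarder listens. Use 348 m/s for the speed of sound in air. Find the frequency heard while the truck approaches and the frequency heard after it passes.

549 Hz approaching; 466 Hz receding

Approaching: f₁ = f · v/(v − v_s) = 504 × 348/319.3 ≈ 549 Hz.
Receding: f₂ = f · v/(v + v_s) = 504 × 348/376.7 ≈ 466 Hz.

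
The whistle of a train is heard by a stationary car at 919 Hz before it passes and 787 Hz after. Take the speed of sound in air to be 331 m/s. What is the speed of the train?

f₁/f₂ = (v + v_s)/(v − v_s), so v_s = v · (f₁ − f₂)/(f₁ + f₂).
v_s = 331 × (919 − 787)/(919 + 787) = 331 × 132/1706 ≈ 26 m/s.

26 m/s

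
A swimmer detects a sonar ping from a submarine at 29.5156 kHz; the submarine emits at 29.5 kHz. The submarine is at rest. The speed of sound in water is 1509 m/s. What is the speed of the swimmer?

f' > f, so the swimmer is approaching.
f' = f · (v + v_o)/v ⇒ v_o = v · |f'/f − 1|.
v_o = 1509 × |29.5156/29.5 − 1| = 1509 × 0.0005288 ≈ 0.80 m/s.

0.80 m/s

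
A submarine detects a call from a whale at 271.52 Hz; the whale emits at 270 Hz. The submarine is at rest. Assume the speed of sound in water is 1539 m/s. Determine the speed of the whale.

f' > f, so the whale is approaching.
f' = f · v/(v − v_s) ⇒ v_s = v · |1 − f/f'|.
v_s = 1539 × |1 − 270/271.52| = 1539 × 0.005598 ≈ 8.6 m/s.

8.6 m/s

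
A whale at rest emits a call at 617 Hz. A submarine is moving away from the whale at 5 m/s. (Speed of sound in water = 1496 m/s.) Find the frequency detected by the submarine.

Moving observer, stationary source: f' = f · (v − v_o)/v.
f' = 617 × (1496 − 5)/1496 = 617 × 1491/1496 ≈ 615 Hz.

615 Hz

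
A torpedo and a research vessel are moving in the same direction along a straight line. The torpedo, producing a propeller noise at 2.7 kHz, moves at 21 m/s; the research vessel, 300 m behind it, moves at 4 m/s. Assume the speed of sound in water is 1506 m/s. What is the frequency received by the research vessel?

The research vessel is behind, so the torpedo is moving away from it while the research vessel is moving toward the torpedo.
General Doppler shift: f' = f · (v + v_o)/(v + v_s).
f' = 2.7 × (1506 + 4)/(1506 + 21) = 2.7 × 1510/1527 ≈ 2.67 kHz.

2.67 kHz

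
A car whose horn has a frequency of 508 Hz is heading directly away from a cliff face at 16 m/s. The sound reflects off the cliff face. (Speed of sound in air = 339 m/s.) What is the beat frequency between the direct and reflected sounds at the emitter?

45.8 Hz

The cliff face receives the sound from a moving source: f₁ = f₀ · v/(v + v_e) = 508 × 339/355 ≈ 485.1 Hz.
On the return leg the car is a moving observer: f₂ = f₁ · (v − v_e)/v = 485.1 × 323/339 ≈ 462.2 Hz.
Beat against the emitted tone: |f₂ − f₀| = 2v_e·f₀/(v + v_e) = 2 × 16 × 508/355 ≈ 45.8 Hz.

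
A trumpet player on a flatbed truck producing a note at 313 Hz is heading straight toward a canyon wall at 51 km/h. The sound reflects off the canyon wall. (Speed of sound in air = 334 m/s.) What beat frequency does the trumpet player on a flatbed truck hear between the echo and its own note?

51 km/h = 14.17 m/s.
The canyon wall receives the sound from a moving source: f₁ = f₀ · v/(v − v_e) = 313 × 334/319.83 ≈ 326.9 Hz.
On the return leg the trumpet player on a flatbed truck is a moving observer: f₂ = f₁ · (v + v_e)/v = 326.9 × 348.17/334 ≈ 340.7 Hz.
Beat against the emitted tone: |f₂ − f₀| = 2v_e·f₀/(v − v_e) = 2 × 14.17 × 313/319.83 ≈ 27.7 Hz.

27.7 Hz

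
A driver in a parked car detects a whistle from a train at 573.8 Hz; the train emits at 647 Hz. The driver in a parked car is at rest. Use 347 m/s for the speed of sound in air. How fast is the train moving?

44 m/s

f' < f, so the train is receding.
f' = f · v/(v + v_s) ⇒ v_s = v · |1 − f/f'|.
v_s = 347 × |1 − 647/573.8| = 347 × 0.1276 ≈ 44 m/s.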